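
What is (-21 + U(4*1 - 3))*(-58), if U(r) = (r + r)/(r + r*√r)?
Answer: 1160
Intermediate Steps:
U(r) = 2*r/(r + r^(3/2)) (U(r) = (2*r)/(r + r^(3/2)) = 2*r/(r + r^(3/2)))
(-21 + U(4*1 - 3))*(-58) = (-21 + 2*(4*1 - 3)/((4*1 - 3) + (4*1 - 3)^(3/2)))*(-58) = (-21 + 2*(4 - 3)/((4 - 3) + (4 - 3)^(3/2)))*(-58) = (-21 + 2*1/(1 + 1^(3/2)))*(-58) = (-21 + 2*1/(1 + 1))*(-58) = (-21 + 2*1/2)*(-58) = (-21 + 2*1*(½))*(-58) = (-21 + 1)*(-58) = -20*(-58) = 1160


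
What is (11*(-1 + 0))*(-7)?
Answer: 77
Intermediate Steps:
(11*(-1 + 0))*(-7) = (11*(-1))*(-7) = -11*(-7) = 77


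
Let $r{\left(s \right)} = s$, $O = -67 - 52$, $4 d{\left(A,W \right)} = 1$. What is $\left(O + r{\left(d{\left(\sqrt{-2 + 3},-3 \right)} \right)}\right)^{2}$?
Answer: $\frac{225625}{16} \approx 14102.0$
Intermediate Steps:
$d{\left(A,W \right)} = \frac{1}{4}$ ($d{\left(A,W \right)} = \frac{1}{4} \cdot 1 = \frac{1}{4}$)
$O = -119$ ($O = -67 - 52 = -119$)
$\left(O + r{\left(d{\left(\sqrt{-2 + 3},-3 \right)} \right)}\right)^{2} = \left(-119 + \frac{1}{4}\right)^{2} = \left(- \frac{475}{4}\right)^{2} = \frac{225625}{16}$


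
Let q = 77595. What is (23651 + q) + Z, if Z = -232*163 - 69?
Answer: 63361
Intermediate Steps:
Z = -37885 (Z = -37816 - 69 = -37885)
(23651 + q) + Z = (23651 + 77595) - 37885 = 101246 - 37885 = 63361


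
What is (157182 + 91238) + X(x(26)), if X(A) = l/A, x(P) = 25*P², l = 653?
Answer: 4198298653/16900 ≈ 2.4842e+5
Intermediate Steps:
X(A) = 653/A
(157182 + 91238) + X(x(26)) = (157182 + 91238) + 653/((25*26²)) = 248420 + 653/((25*676)) = 248420 + 653/16900 = 4198298653/16900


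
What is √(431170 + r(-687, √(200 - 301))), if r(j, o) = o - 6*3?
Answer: √(431152 + I*√101) ≈ 656.62 + 0.008*I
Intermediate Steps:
r(j, o) = -18 + o (r(j, o) = o - 18 = -18 + o)
√(431170 + r(-687, √(200 - 301))) = √(431170 + (-18 + √(200 - 301))) = √(431170 + (-18 + √(-101))) = √(431170 + (-18 + I*√101)) = √(431152 + I*√101)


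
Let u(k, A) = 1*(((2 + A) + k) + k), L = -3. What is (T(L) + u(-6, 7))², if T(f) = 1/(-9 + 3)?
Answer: 361/36 ≈ 10.028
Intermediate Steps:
u(k, A) = 2 + A + 2*k (u(k, A) = 1*((2 + A + k) + k) = 1*(2 + A + 2*k) = 2 + A + 2*k)
T(f) = -⅙ (T(f) = 1/(-6) = -⅙)
(T(L) + u(-6, 7))² = (-⅙ + (2 + 7 + 2*(-6)))² = (-⅙ + (2 + 7 - 12))² = (-⅙ - 3)² = (-19/6)² = 361/36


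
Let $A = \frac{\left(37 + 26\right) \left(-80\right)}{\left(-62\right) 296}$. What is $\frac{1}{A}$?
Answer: $\frac{1147}{315} \approx 3.6413$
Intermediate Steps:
$A = \frac{315}{1147}$ ($A = \frac{63 \left(-80\right)}{-18352} = \left(-5040\right) \left(- \frac{1}{18352}\right) = \frac{315}{1147} \approx 0.27463$)
$\frac{1}{A} = \frac{1}{\frac{315}{1147}} = \frac{1147}{315}$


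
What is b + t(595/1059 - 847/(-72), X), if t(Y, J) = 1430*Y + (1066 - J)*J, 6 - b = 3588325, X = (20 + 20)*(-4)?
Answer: -47869170367/12708 ≈ -3.7669e+6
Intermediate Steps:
X = -160 (X = 40*(-4) = -160)
b = -3588319 (b = 6 - 1*3588325 = 6 - 3588325 = -3588319)
t(Y, J) = 1430*Y + J*(1066 - J)
b + t(595/1059 - 847/(-72), X) = -3588319 + (-1*(-160)² + 1066*(-160) + 1430*(595/1059 - 847/(-72))) = -3588319 + (-1*25600 - 170560 + 1430*(595*(1/1059) - 847*(-1/72))) = -3588319 + (-25600 - 170560 + 1430*(595/1059 + 847/72)) = -3588319 + (-25600 - 170560 + 1430*(313271/25416)) = -3588319 + (-25600 - 170560 + 223988765/12708) = -3588319 - 2268812515/12708 = -47869170367/12708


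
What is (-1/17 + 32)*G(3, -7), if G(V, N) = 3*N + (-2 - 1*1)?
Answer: -13032/17 ≈ -766.59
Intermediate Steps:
G(V, N) = -3 + 3*N (G(V, N) = 3*N + (-2 - 1) = 3*N - 3 = -3 + 3*N)
(-1/17 + 32)*G(3, -7) = (-1/17 + 32)*(-3 + 3*(-7)) = (-1*1/17 + 32)*(-3 - 21) = (-1/17 + 32)*(-24) = (543/17)*(-24) = -13032/17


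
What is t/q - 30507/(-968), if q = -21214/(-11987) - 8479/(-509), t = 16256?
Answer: 99440267291857/108837756632 ≈ 913.66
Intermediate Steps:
q = 112435699/6101383 (q = -21214*(-1/11987) - 8479*(-1/509) = 21214/11987 + 8479/509 = 112435699/6101383 ≈ 18.428)
t/q - 30507/(-968) = 16256/(112435699/6101383) - 30507/(-968) = 16256*(6101383/112435699) - 30507*(-1/968) = 99184082048/112435699 + 30507/968 = 99440267291857/108837756632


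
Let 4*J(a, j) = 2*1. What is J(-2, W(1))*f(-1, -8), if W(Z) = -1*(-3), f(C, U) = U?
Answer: -4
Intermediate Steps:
W(Z) = 3
J(a, j) = ½ (J(a, j) = (2*1)/4 = (¼)*2 = ½)
J(-2, W(1))*f(-1, -8) = (½)*(-8) = -4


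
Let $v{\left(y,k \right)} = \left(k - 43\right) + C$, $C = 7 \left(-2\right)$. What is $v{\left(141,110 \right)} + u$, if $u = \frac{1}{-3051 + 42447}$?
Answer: $\frac{2087989}{39396} \approx 53.0$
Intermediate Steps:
$C = -14$
$v{\left(y,k \right)} = -57 + k$ ($v{\left(y,k \right)} = \left(k - 43\right) - 14 = \left(-43 + k\right) - 14 = -57 + k$)
$u = \frac{1}{39396} \approx 2.5383 \cdot 10^{-5}$
$v{\left(141,110 \right)} + u = \left(-57 + 110\right) + \frac{1}{39396} = 53 + \frac{1}{39396} = \frac{2087989}{39396}$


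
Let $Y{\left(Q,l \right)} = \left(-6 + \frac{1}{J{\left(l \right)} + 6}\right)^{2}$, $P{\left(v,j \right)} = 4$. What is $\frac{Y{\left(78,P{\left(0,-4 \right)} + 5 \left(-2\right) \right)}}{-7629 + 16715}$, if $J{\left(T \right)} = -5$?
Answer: $\frac{25}{9086} \approx 0.0027515$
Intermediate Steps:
$Y{\left(Q,l \right)} = 25$ ($Y{\left(Q,l \right)} = \left(-6 + \frac{1}{-5 + 6}\right)^{2} = \left(-6 + 1^{-1}\right)^{2} = \left(-6 + 1\right)^{2} = \left(-5\right)^{2} = 25$)
$\frac{Y{\left(78,P{\left(0,-4 \right)} + 5 \left(-2\right) \right)}}{-7629 + 16715} = \frac{25}{-7629 + 16715} = \frac{25}{9086}$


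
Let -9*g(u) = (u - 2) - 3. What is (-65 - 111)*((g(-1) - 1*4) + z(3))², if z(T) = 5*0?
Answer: -17600/9 ≈ -1955.6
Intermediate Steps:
z(T) = 0
g(u) = 5/9 - u/9 (g(u) = -((u - 2) - 3)/9 = -((-2 + u) - 3)/9 = -(-5 + u)/9 = 5/9 - u/9)
(-65 - 111)*((g(-1) - 1*4) + z(3))² = (-65 - 111)*(((5/9 - ⅑*(-1)) - 1*4) + 0)² = -176*(((5/9 + ⅑) - 4) + 0)² = -176*((⅔ - 4) + 0)² = -176*(-10/3 + 0)² = -176*(-10/3)² = -176*100/9 = -17600/9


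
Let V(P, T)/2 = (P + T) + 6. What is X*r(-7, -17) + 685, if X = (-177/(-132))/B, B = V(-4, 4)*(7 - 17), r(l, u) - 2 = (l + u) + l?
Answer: 3618511/5280 ≈ 685.32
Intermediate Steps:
V(P, T) = 12 + 2*P + 2*T (V(P, T) = 2*((P + T) + 6) = 2*(6 + P + T) = 12 + 2*P + 2*T)
r(l, u) = 2 + u + 2*l (r(l, u) = 2 + ((l + u) + l) = 2 + (u + 2*l) = 2 + u + 2*l)
B = -120 (B = (12 + 2*(-4) + 2*4)*(7 - 17) = (12 - 8 + 8)*(-10) = 12*(-10) = -120)
X = -59/5280 (X = -177/(-132)/(-120) = -177*(-1/132)*(-1/120) = (59/44)*(-1/120) = -59/5280 ≈ -0.011174)
X*r(-7, -17) + 685 = -59*(2 - 17 + 2*(-7))/5280 + 685 = -59*(2 - 17 - 14)/5280 + 685 = -59/5280*(-29) + 685 = 1711/5280 + 685 = 3618511/5280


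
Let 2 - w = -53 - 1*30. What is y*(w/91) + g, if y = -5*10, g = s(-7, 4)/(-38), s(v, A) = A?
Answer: -80932/1729 ≈ -46.809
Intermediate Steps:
w = 85 (w = 2 - (-53 - 1*30) = 2 - (-53 - 30) = 2 - 1*(-83) = 2 + 83 = 85)
g = -2/19 (g = 4/(-38) = 4*(-1/38) = -2/19 ≈ -0.10526)
y = -50
y*(w/91) + g = -4250/91 - 2/19 = -80932/1729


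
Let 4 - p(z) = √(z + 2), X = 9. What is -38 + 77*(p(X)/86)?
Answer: -1480/43 - 77*√11/86 ≈ -37.388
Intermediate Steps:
p(z) = 4 - √(2 + z) (p(z) = 4 - √(z + 2) = 4 - √(2 + z))
-38 + 77*(p(X)/86) = -38 + 77*((4 - √(2 + 9))/86) = -38 + 77*((4 - √11)*(1/86)) = -38 + 77*(2/43 - √11/86) = -38 + (154/43 - 77*√11/86) = -1480/43 - 77*√11/86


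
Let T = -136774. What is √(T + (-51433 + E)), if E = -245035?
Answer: 3*I*√48138 ≈ 658.21*I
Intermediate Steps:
√(T + (-51433 + E)) = √(-136774 + (-51433 - 245035)) = √(-136774 - 296468) = √(-433242) = 3*I*√48138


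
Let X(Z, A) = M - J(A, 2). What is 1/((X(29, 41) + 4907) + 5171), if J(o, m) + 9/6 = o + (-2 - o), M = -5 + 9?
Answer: 2/20171 ≈ 9.9152e-5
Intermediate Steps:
M = 4
J(o, m) = -7/2 (J(o, m) = -3/2 + (o + (-2 - o)) = -3/2 - 2 = -7/2)
X(Z, A) = 15/2 (X(Z, A) = 4 - 1*(-7/2) = 4 + 7/2 = 15/2)
1/((X(29, 41) + 4907) + 5171) = 1/((15/2 + 4907) + 5171) = 1/(9829/2 + 5171) = 1/(20171/2) = 2/20171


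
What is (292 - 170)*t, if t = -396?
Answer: -48312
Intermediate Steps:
(292 - 170)*t = (292 - 170)*(-396) = 122*(-396) = -48312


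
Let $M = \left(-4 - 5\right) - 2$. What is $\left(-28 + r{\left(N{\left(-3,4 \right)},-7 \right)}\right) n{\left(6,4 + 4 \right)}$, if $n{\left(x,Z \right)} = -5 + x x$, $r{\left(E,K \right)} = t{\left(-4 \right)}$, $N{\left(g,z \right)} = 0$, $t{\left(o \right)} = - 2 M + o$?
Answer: $-310$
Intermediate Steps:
$M = -11$ ($M = -9 - 2 = -11$)
$t{\left(o \right)} = 22 + o$ ($t{\left(o \right)} = \left(-2\right) \left(-11\right) + o = 22 + o$)
$r{\left(E,K \right)} = 18$ ($r{\left(E,K \right)} = 22 - 4 = 18$)
$n{\left(x,Z \right)} = -5 + x^{2}$
$\left(-28 + r{\left(N{\left(-3,4 \right)},-7 \right)}\right) n{\left(6,4 + 4 \right)} = \left(-28 + 18\right) \left(-5 + 6^{2}\right) = - 10 \left(-5 + 36\right) = \left(-10\right) 31 = -310$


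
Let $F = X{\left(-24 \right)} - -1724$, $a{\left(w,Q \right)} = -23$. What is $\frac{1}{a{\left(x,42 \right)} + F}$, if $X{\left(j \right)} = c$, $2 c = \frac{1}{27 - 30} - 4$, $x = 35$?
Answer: $\frac{6}{10193} \approx 0.00058864$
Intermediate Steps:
$c = - \frac{13}{6}$ ($c = \frac{\frac{1}{27 - 30} - 4}{2} = \frac{\frac{1}{-3} - 4}{2} = \frac{- \frac{1}{3} - 4}{2} = \frac{1}{2} \left(- \frac{13}{3}\right) = - \frac{13}{6} \approx -2.1667$)
$X{\left(j \right)} = - \frac{13}{6}$
$F = \frac{10331}{6}$ ($F = - \frac{13}{6} - -1724 = - \frac{13}{6} + 1724 = \frac{10331}{6} \approx 1721.8$)
$\frac{1}{a{\left(x,42 \right)} + F} = \frac{1}{-23 + \frac{10331}{6}} = \frac{1}{\frac{10193}{6}} = \frac{6}{10193}$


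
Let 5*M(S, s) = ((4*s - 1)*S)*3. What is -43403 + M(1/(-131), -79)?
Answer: -28428014/655 ≈ -43402.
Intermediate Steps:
M(S, s) = 3*S*(-1 + 4*s)/5 (M(S, s) = (((4*s - 1)*S)*3)/5 = (((-1 + 4*s)*S)*3)/5 = ((S*(-1 + 4*s))*3)/5 = (3*S*(-1 + 4*s))/5 = 3*S*(-1 + 4*s)/5)
-43403 + M(1/(-131), -79) = -43403 + (⅗)*(-1 + 4*(-79))/(-131) = -43403 + (⅗)*(-1/131)*(-1 - 316) = -43403 + (⅗)*(-1/131)*(-317) = -43403 + 951/655 = -28428014/655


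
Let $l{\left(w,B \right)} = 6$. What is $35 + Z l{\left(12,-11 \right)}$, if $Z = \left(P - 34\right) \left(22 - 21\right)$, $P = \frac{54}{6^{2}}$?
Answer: $-160$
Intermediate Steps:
$P = \frac{3}{2}$ ($P = \frac{54}{36} = 54 \cdot \frac{1}{36} = \frac{3}{2} \approx 1.5$)
$Z = - \frac{65}{2}$ ($Z = \left(\frac{3}{2} - 34\right) \left(22 - 21\right) = \left(- \frac{65}{2}\right) 1 = - \frac{65}{2} \approx -32.5$)
$35 + Z l{\left(12,-11 \right)} = 35 - 195 = -160$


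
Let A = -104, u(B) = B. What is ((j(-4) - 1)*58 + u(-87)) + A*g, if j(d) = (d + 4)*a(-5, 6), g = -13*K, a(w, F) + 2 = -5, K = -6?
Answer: -8257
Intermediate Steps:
a(w, F) = -7 (a(w, F) = -2 - 5 = -7)
g = 78 (g = -13*(-6) = 78)
j(d) = -28 - 7*d (j(d) = (d + 4)*(-7) = (4 + d)*(-7) = -28 - 7*d)
((j(-4) - 1)*58 + u(-87)) + A*g = (((-28 - 7*(-4)) - 1)*58 - 87) - 104*78 = (((-28 + 28) - 1)*58 - 87) - 8112 = ((0 - 1)*58 - 87) - 8112 = (-1*58 - 87) - 8112 = (-58 - 87) - 8112 = -145 - 8112 = -8257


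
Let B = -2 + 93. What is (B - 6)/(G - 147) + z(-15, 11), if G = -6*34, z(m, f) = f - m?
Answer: 9041/351 ≈ 25.758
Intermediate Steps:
B = 91
G = -204
(B - 6)/(G - 147) + z(-15, 11) = (91 - 6)/(-204 - 147) + (11 - 1*(-15)) = 85/(-351) + (11 + 15) = 85*(-1/351) + 26 = -85/351 + 26 = 9041/351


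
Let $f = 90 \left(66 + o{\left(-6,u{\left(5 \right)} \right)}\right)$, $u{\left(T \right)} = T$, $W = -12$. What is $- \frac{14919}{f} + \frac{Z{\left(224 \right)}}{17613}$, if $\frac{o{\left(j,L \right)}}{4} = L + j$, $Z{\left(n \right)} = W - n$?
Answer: $- \frac{29342803}{10920060} \approx -2.6871$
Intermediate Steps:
$Z{\left(n \right)} = -12 - n$
$o{\left(j,L \right)} = 4 L + 4 j$ ($o{\left(j,L \right)} = 4 \left(L + j\right) = 4 L + 4 j$)
$f = 5580$ ($f = 90 \left(66 + \left(4 \cdot 5 + 4 \left(-6\right)\right)\right) = 90 \left(66 + \left(20 - 24\right)\right) = 90 \left(66 - 4\right) = 90 \cdot 62 = 5580$)
$- \frac{14919}{f} + \frac{Z{\left(224 \right)}}{17613} = - \frac{14919}{5580} + \frac{-12 - 224}{17613} = \left(-14919\right) \frac{1}{5580} + \left(-12 - 224\right) \frac{1}{17613} = - \frac{4973}{1860} - \frac{236}{17613} = - \frac{29342803}{10920060}$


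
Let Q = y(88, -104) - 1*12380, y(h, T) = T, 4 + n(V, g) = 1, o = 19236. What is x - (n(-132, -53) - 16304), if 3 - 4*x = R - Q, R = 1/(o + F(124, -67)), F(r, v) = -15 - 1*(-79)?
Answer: 1018017099/77200 ≈ 13187.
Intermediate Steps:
n(V, g) = -3 (n(V, g) = -4 + 1 = -3)
Q = -12484 (Q = -104 - 1*12380 = -104 - 12380 = -12484)
F(r, v) = 64 (F(r, v) = -15 + 79 = 64)
R = 1/19300 (R = 1/(19236 + 64) = 1/19300 ≈ 5.1813e-5)
x = -240883301/77200 (x = 3/4 - (1/19300 - 1*(-12484))/4 = 3/4 - (1/19300 + 12484)/4 = 3/4 - 1/4*240941201/19300 = 3/4 - 240941201/77200 = -240883301/77200 ≈ -3120.3)
x - (n(-132, -53) - 16304) = -240883301/77200 - (-3 - 16304) = -240883301/77200 - 1*(-16307) = -240883301/77200 + 16307 = 1018017099/77200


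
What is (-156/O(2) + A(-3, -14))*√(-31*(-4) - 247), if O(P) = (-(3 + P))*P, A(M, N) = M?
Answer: 63*I*√123/5 ≈ 139.74*I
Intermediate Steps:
O(P) = P*(-3 - P) (O(P) = (-3 - P)*P = P*(-3 - P))
(-156/O(2) + A(-3, -14))*√(-31*(-4) - 247) = (-156*(-1/(2*(3 + 2))) - 3)*√(-31*(-4) - 247) = (-156/((-1*2*5)) - 3)*√(124 - 247) = (-156/(-10) - 3)*√(-123) = (-156*(-⅒) - 3)*(I*√123) = (78/5 - 3)*(I*√123) = 63*(I*√123)/5 = 63*I*√123/5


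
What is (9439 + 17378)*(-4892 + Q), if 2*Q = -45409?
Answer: -1480110681/2 ≈ -7.4006e+8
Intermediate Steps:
Q = -45409/2 (Q = (1/2)*(-45409) = -45409/2 ≈ -22705.)
(9439 + 17378)*(-4892 + Q) = (9439 + 17378)*(-4892 - 45409/2) = 26817*(-55193/2) = -1480110681/2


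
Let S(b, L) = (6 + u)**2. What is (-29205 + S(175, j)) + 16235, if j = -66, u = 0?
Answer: -12934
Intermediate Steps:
S(b, L) = 36 (S(b, L) = (6 + 0)**2 = 6**2 = 36)
(-29205 + S(175, j)) + 16235 = (-29205 + 36) + 16235 = -29169 + 16235 = -12934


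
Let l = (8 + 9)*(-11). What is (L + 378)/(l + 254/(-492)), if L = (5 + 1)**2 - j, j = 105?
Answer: -76014/46129 ≈ -1.6479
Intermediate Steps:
l = -187 (l = 17*(-11) = -187)
L = -69 (L = (5 + 1)**2 - 1*105 = 6**2 - 105 = 36 - 105 = -69)
(L + 378)/(l + 254/(-492)) = (-69 + 378)/(-187 + 254/(-492)) = 309/(-187 + 254*(-1/492)) = 309/(-187 - 127/246) = 309/(-46129/246) = 309*(-246/46129) = -76014/46129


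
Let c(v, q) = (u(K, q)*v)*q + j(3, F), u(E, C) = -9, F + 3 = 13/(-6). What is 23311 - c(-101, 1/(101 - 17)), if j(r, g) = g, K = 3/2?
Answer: 1957649/84 ≈ 23305.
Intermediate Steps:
K = 3/2 (K = 3*(½) = 3/2 ≈ 1.5000)
F = -31/6 (F = -3 + 13/(-6) = -3 + 13*(-⅙) = -3 - 13/6 = -31/6 ≈ -5.1667)
c(v, q) = -31/6 - 9*q*v (c(v, q) = (-9*v)*q - 31/6 = -9*q*v - 31/6 = -31/6 - 9*q*v)
23311 - c(-101, 1/(101 - 17)) = 23311 - (-31/6 - 9*(-101)/(101 - 17)) = 23311 - (-31/6 - 9*(-101)/84) = 23311 - (-31/6 - 9*1/84*(-101)) = 23311 - (-31/6 + 303/28) = 23311 - 1*475/84 = 23311 - 475/84 = 1957649/84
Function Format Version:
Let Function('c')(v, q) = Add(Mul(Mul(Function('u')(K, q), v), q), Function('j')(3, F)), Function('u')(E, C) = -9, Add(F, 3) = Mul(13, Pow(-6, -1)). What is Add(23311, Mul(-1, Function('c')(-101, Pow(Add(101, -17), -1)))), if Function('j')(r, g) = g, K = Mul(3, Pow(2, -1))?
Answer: Rational(1957649, 84) ≈ 23305.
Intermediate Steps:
K = Rational(3, 2) (K = Mul(3, Rational(1, 2)) = Rational(3, 2) ≈ 1.5000)
F = Rational(-31, 6) (F = Add(-3, Mul(13, Pow(-6, -1))) = Add(-3, Mul(13, Rational(-1, 6))) = Add(-3, Rational(-13, 6)) = Rational(-31, 6) ≈ -5.1667)
Function('c')(v, q) = Add(Rational(-31, 6), Mul(-9, q, v)) (Function('c')(v, q) = Add(Mul(Mul(-9, v), q), Rational(-31, 6)) = Add(Mul(-9, q, v), Rational(-31, 6)) = Add(Rational(-31, 6), Mul(-9, q, v)))
Add(23311, Mul(-1, Function('c')(-101, Pow(Add(101, -17), -1)))) = Add(23311, Mul(-1, Add(Rational(-31, 6), Mul(-9, Pow(Add(101, -17), -1), -101)))) = Add(23311, Mul(-1, Add(Rational(-31, 6), Mul(-9, Pow(84, -1), -101)))) = Add(23311, Mul(-1, Add(Rational(-31, 6), Mul(-9, Rational(1, 84), -101)))) = Add(23311, Mul(-1, Add(Rational(-31, 6), Rational(303, 28)))) = Add(23311, Mul(-1, Rational(475, 84))) = Add(23311, Rational(-475, 84)) = Rational(1957649, 84)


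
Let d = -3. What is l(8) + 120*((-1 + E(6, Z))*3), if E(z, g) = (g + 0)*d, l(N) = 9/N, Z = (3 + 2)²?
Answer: -218871/8 ≈ -27359.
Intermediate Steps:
Z = 25 (Z = 5² = 25)
E(z, g) = -3*g (E(z, g) = (g + 0)*(-3) = g*(-3) = -3*g)
l(8) + 120*((-1 + E(6, Z))*3) = 9/8 + 120*((-1 - 3*25)*3) = 9*(⅛) + 120*((-1 - 75)*3) = 9/8 + 120*(-76*3) = 9/8 + 120*(-228) = 9/8 - 27360 = -218871/8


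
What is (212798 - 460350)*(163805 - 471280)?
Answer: 76116051200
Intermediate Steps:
(212798 - 460350)*(163805 - 471280) = -247552*(-307475) = 76116051200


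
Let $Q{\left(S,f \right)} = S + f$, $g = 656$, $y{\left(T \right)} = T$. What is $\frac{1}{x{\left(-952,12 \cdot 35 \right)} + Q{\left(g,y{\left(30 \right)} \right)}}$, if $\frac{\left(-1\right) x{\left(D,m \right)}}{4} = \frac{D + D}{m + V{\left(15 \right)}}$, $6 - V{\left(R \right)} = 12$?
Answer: $\frac{207}{145810} \approx 0.0014197$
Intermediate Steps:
$V{\left(R \right)} = -6$ ($V{\left(R \right)} = 6 - 12 = -6$)
$x{\left(D,m \right)} = - \frac{8 D}{-6 + m}$ ($x{\left(D,m \right)} = - 4 \frac{D + D}{m - 6} = - 4 \frac{2 D}{-6 + m} = - \frac{8 D}{-6 + m}$)
$\frac{1}{x{\left(-952,12 \cdot 35 \right)} + Q{\left(g,y{\left(30 \right)} \right)}} = \frac{1}{\left(-8\right) \left(-952\right) \frac{1}{-6 + 12 \cdot 35} + \left(656 + 30\right)} = \frac{1}{\left(-8\right) \left(-952\right) \frac{1}{-6 + 420} + 686} = \frac{1}{\left(-8\right) \left(-952\right) \frac{1}{414} + 686} = \frac{1}{\frac{3808}{207} + 686} = \frac{1}{\frac{145810}{207}} = \frac{207}{145810}$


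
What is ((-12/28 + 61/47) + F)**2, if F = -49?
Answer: 250747225/108241 ≈ 2316.6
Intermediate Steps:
((-12/28 + 61/47) + F)**2 = ((-12/28 + 61/47) - 49)**2 = ((-12*1/28 + 61*(1/47)) - 49)**2 = ((-3/7 + 61/47) - 49)**2 = (286/329 - 49)**2 = (-15835/329)**2 = 250747225/108241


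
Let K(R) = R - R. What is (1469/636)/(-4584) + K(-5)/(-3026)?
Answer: -1469/2915424 ≈ -0.00050387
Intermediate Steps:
K(R) = 0
(1469/636)/(-4584) + K(-5)/(-3026) = (1469/636)/(-4584) + 0/(-3026) = (1469*(1/636))*(-1/4584) + 0*(-1/3026) = (1469/636)*(-1/4584) + 0 = -1469/2915424 + 0 = -1469/2915424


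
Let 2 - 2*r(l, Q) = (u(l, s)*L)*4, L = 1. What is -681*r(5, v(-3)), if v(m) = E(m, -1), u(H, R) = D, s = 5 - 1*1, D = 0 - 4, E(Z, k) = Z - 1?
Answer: -6129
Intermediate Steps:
E(Z, k) = -1 + Z
D = -4
s = 4 (s = 5 - 1 = 4)
u(H, R) = -4
v(m) = -1 + m
r(l, Q) = 9 (r(l, Q) = 1 - (-4*1)*4/2 = 1 - (-2)*4 = 1 - ½*(-16) = 1 + 8 = 9)
-681*r(5, v(-3)) = -681*9 = -6129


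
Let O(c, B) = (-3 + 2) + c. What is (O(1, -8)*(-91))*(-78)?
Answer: 0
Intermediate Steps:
O(c, B) = -1 + c
(O(1, -8)*(-91))*(-78) = ((-1 + 1)*(-91))*(-78) = (0*(-91))*(-78) = 0*(-78) = 0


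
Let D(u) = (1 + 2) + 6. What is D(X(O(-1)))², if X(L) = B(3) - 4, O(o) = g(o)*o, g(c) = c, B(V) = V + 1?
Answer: 81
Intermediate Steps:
B(V) = 1 + V
O(o) = o² (O(o) = o*o = o²)
X(L) = 0 (X(L) = (1 + 3) - 4 = 4 - 4 = 0)
D(u) = 9 (D(u) = 3 + 6 = 9)
D(X(O(-1)))² = 9² = 81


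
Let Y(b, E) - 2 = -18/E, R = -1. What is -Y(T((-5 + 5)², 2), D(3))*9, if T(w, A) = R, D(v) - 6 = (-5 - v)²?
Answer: -549/35 ≈ -15.686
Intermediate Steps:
D(v) = 6 + (-5 - v)²
T(w, A) = -1
Y(b, E) = 2 - 18/E
-Y(T((-5 + 5)², 2), D(3))*9 = -(2 - 18/(6 + (5 + 3)²))*9 = -(2 - 18/(6 + 8²))*9 = -(2 - 18/(6 + 64))*9 = -(2 - 18/70)*9 = -(2 - 18*1/70)*9 = -(2 - 9/35)*9 = -61*9/35 = -1*549/35 = -549/35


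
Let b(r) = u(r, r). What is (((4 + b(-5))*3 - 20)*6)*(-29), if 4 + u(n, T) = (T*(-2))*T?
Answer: 29580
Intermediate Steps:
u(n, T) = -4 - 2*T² (u(n, T) = -4 + (T*(-2))*T = -4 + (-2*T)*T = -4 - 2*T²)
b(r) = -4 - 2*r²
(((4 + b(-5))*3 - 20)*6)*(-29) = (((4 + (-4 - 2*(-5)²))*3 - 20)*6)*(-29) = (((4 + (-4 - 2*25))*3 - 20)*6)*(-29) = (((4 + (-4 - 50))*3 - 20)*6)*(-29) = (((4 - 54)*3 - 20)*6)*(-29) = ((-50*3 - 20)*6)*(-29) = ((-150 - 20)*6)*(-29) = -170*6*(-29) = -1020*(-29) = 29580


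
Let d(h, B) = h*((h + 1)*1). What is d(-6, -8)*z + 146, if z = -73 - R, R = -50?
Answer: -544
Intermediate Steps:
z = -23 (z = -73 - 1*(-50) = -73 + 50 = -23)
d(h, B) = h*(1 + h) (d(h, B) = h*((1 + h)*1) = h*(1 + h))
d(-6, -8)*z + 146 = -6*(1 - 6)*(-23) + 146 = -6*(-5)*(-23) + 146 = 30*(-23) + 146 = -690 + 146 = -544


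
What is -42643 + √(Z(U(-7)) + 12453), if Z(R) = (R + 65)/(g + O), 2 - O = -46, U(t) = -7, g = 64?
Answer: -42643 + √9763558/28 ≈ -42531.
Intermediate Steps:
O = 48 (O = 2 - 1*(-46) = 2 + 46 = 48)
Z(R) = 65/112 + R/112 (Z(R) = (R + 65)/(64 + 48) = (65 + R)/112 = (65 + R)*(1/112) = 65/112 + R/112)
-42643 + √(Z(U(-7)) + 12453) = -42643 + √((65/112 + (1/112)*(-7)) + 12453) = -42643 + √((65/112 - 1/16) + 12453) = -42643 + √(29/56 + 12453) = -42643 + √(697397/56) = -42643 + √9763558/28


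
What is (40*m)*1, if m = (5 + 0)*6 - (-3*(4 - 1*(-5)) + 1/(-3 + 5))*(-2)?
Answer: -920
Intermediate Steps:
m = -23 (m = 5*6 - (-3*(4 + 5) + 1/2)*(-2) = 30 - (-3*9 + 1/2)*(-2) = 30 - (-27 + 1/2)*(-2) = 30 - (-53)*(-2)/2 = 30 - 1*53 = 30 - 53 = -23)
(40*m)*1 = (40*(-23))*1 = -920*1 = -920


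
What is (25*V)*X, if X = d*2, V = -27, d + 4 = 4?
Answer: 0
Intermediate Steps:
d = 0 (d = -4 + 4 = 0)
X = 0 (X = 0*2 = 0)
(25*V)*X = (25*(-27))*0 = -675*0 = 0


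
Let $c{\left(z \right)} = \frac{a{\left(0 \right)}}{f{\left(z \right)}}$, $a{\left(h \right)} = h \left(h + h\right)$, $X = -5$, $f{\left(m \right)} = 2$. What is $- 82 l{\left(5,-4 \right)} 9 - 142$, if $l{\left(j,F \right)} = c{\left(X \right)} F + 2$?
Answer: $-1618$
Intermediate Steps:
$a{\left(h \right)} = 2 h^{2}$ ($a{\left(h \right)} = h 2 h = 2 h^{2}$)
$c{\left(z \right)} = 0$ ($c{\left(z \right)} = \frac{2 \cdot 0^{2}}{2} = 2 \cdot 0 \cdot \frac{1}{2} = 0 \cdot \frac{1}{2} = 0$)
$l{\left(j,F \right)} = 2$ ($l{\left(j,F \right)} = 0 F + 2 = 0 + 2 = 2$)
$- 82 l{\left(5,-4 \right)} 9 - 142 = - 82 \cdot 2 \cdot 9 - 142 = \left(-82\right) 18 - 142 = -1476 - 142 = -1618$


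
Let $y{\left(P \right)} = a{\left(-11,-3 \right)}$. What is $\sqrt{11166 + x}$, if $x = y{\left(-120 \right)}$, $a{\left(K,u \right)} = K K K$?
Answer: $\sqrt{9835} \approx 99.172$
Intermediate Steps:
$a{\left(K,u \right)} = K^{3}$ ($a{\left(K,u \right)} = K^{2} K = K^{3}$)
$y{\left(P \right)} = -1331$ ($y{\left(P \right)} = \left(-11\right)^{3} = -1331$)
$x = -1331$
$\sqrt{11166 + x} = \sqrt{11166 - 1331} = \sqrt{9835}$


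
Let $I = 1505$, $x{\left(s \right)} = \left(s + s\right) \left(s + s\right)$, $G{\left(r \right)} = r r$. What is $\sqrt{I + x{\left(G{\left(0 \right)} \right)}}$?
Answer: $\sqrt{1505} \approx 38.794$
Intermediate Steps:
$G{\left(r \right)} = r^{2}$
$x{\left(s \right)} = 4 s^{2}$ ($x{\left(s \right)} = 2 s 2 s = 4 s^{2}$)
$\sqrt{I + x{\left(G{\left(0 \right)} \right)}} = \sqrt{1505 + 4 \left(0^{2}\right)^{2}} = \sqrt{1505 + 4 \cdot 0^{2}} = \sqrt{1505 + 4 \cdot 0} = \sqrt{1505 + 0} = \sqrt{1505}$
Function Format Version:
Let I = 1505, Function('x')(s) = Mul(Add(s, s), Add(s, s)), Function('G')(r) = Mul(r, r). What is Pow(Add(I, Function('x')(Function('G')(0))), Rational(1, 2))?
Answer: Pow(1505, Rational(1, 2)) ≈ 38.794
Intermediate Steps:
Function('G')(r) = Pow(r, 2)
Function('x')(s) = Mul(4, Pow(s, 2)) (Function('x')(s) = Mul(Mul(2, s), Mul(2, s)) = Mul(4, Pow(s, 2)))
Pow(Add(I, Function('x')(Function('G')(0))), Rational(1, 2)) = Pow(Add(1505, Mul(4, Pow(Pow(0, 2), 2))), Rational(1, 2)) = Pow(Add(1505, Mul(4, Pow(0, 2))), Rational(1, 2)) = Pow(Add(1505, Mul(4, 0)), Rational(1, 2)) = Pow(Add(1505, 0), Rational(1, 2)) = Pow(1505, Rational(1, 2))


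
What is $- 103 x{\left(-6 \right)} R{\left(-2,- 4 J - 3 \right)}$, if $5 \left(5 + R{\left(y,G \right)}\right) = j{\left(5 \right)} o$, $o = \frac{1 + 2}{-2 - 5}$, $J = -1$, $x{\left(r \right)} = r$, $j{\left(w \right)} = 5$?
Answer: $- \frac{23484}{7} \approx -3354.9$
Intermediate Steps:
$o = - \frac{3}{7}$ ($o = \frac{3}{-7} = 3 \left(- \frac{1}{7}\right) = - \frac{3}{7} \approx -0.42857$)
$R{\left(y,G \right)} = - \frac{38}{7}$ ($R{\left(y,G \right)} = -5 + \frac{5 \left(- \frac{3}{7}\right)}{5} = -5 + \frac{1}{5} \left(- \frac{15}{7}\right) = -5 - \frac{3}{7} = - \frac{38}{7}$)
$- 103 x{\left(-6 \right)} R{\left(-2,- 4 J - 3 \right)} = \left(-103\right) \left(-6\right) \left(- \frac{38}{7}\right) = 618 \left(- \frac{38}{7}\right) = - \frac{23484}{7}$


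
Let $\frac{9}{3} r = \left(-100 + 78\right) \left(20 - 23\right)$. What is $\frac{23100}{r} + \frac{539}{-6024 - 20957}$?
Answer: $\frac{28329511}{26981} \approx 1050.0$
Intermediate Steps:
$r = 22$ ($r = \frac{\left(-100 + 78\right) \left(20 - 23\right)}{3} = \frac{\left(-22\right) \left(-3\right)}{3} = \frac{1}{3} \cdot 66 = 22$)
$\frac{23100}{r} + \frac{539}{-6024 - 20957} = \frac{23100}{22} + \frac{539}{-6024 - 20957} = 23100 \cdot \frac{1}{22} + \frac{539}{-6024 - 20957} = 1050 + \frac{539}{-26981} = 1050 + 539 \left(- \frac{1}{26981}\right) = 1050 - \frac{539}{26981} = \frac{28329511}{26981}$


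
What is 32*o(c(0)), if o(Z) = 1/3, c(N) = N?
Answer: 32/3 ≈ 10.667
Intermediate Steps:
o(Z) = ⅓
32*o(c(0)) = 32*(⅓) = 32/3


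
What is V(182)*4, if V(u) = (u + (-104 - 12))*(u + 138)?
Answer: 84480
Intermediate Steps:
V(u) = (-116 + u)*(138 + u) (V(u) = (u - 116)*(138 + u) = (-116 + u)*(138 + u))
V(182)*4 = (-16008 + 182**2 + 22*182)*4 = (-16008 + 33124 + 4004)*4 = 21120*4 = 84480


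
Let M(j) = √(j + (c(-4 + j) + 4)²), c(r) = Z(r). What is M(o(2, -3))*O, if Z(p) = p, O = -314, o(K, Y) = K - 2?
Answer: 0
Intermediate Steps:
o(K, Y) = -2 + K
c(r) = r
M(j) = √(j + j²) (M(j) = √(j + ((-4 + j) + 4)²) = √(j + j²))
M(o(2, -3))*O = √((-2 + 2)*(1 + (-2 + 2)))*(-314) = √(0*(1 + 0))*(-314) = √(0*1)*(-314) = √0*(-314) = 0*(-314) = 0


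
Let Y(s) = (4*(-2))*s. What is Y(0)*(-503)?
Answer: 0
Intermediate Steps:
Y(s) = -8*s
Y(0)*(-503) = -8*0*(-503) = 0*(-503) = 0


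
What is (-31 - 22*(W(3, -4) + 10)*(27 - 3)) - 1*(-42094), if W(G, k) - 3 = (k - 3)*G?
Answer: 46287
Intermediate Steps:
W(G, k) = 3 + G*(-3 + k) (W(G, k) = 3 + (k - 3)*G = 3 + (-3 + k)*G = 3 + G*(-3 + k))
(-31 - 22*(W(3, -4) + 10)*(27 - 3)) - 1*(-42094) = (-31 - 22*((3 - 3*3 + 3*(-4)) + 10)*(27 - 3)) - 1*(-42094) = (-31 - 22*((3 - 9 - 12) + 10)*24) + 42094 = (-31 - 22*(-18 + 10)*24) + 42094 = (-31 - (-176)*24) + 42094 = (-31 - 22*(-192)) + 42094 = (-31 + 4224) + 42094 = 4193 + 42094 = 46287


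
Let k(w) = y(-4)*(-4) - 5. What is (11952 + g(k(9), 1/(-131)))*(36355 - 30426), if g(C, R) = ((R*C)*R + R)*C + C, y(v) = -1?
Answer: 1215985979747/17161 ≈ 7.0857e+7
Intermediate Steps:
k(w) = -1 (k(w) = -1*(-4) - 5 = 4 - 5 = -1)
g(C, R) = C + C*(R + C*R²) (g(C, R) = ((C*R)*R + R)*C + C = (C*R² + R)*C + C = (R + C*R²)*C + C = C*(R + C*R²) + C = C + C*(R + C*R²))
(11952 + g(k(9), 1/(-131)))*(36355 - 30426) = (11952 - (1 + 1/(-131) - (1/(-131))²))*(36355 - 30426) = (11952 - (1 - 1/131 - (-1/131)²))*5929 = (11952 - (1 - 1/131 - 1*1/17161))*5929 = (11952 - (1 - 1/131 - 1/17161))*5929 = (11952 - 1*17029/17161)*5929 = (11952 - 17029/17161)*5929 = (205091243/17161)*5929 = 1215985979747/17161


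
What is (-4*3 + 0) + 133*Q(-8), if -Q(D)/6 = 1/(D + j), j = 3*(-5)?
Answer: 522/23 ≈ 22.696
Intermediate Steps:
j = -15
Q(D) = -6/(-15 + D) (Q(D) = -6/(D - 15) = -6/(-15 + D))
(-4*3 + 0) + 133*Q(-8) = (-4*3 + 0) + 133*(-6/(-15 - 8)) = (-12 + 0) + 133*(-6/(-23)) = -12 + 133*(-6*(-1/23)) = -12 + 133*(6/23) = -12 + 798/23 = 522/23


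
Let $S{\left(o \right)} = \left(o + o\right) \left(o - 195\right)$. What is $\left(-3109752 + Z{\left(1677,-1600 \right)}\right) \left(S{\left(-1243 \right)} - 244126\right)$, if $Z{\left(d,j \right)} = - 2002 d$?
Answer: $-21540261572652$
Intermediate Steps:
$S{\left(o \right)} = 2 o \left(-195 + o\right)$
$\left(-3109752 + Z{\left(1677,-1600 \right)}\right) \left(S{\left(-1243 \right)} - 244126\right) = \left(-3109752 - 3357354\right) \left(2 \left(-1243\right) \left(-195 - 1243\right) - 244126\right) = \left(-3109752 - 3357354\right) \left(2 \left(-1243\right) \left(-1438\right) - 244126\right) = - 6467106 \left(3574868 - 244126\right) = \left(-6467106\right) 3330742 = -21540261572652$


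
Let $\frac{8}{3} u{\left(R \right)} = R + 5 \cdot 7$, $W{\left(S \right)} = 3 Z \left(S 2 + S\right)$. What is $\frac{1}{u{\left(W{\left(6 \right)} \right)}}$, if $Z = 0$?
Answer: $\frac{8}{105} \approx 0.07619$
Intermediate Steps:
$W{\left(S \right)} = 0$ ($W{\left(S \right)} = 3 \cdot 0 \left(S 2 + S\right) = 0 \left(2 S + S\right) = 0 \cdot 3 S = 0$)
$u{\left(R \right)} = \frac{105}{8} + \frac{3 R}{8}$ ($u{\left(R \right)} = \frac{3 \left(R + 5 \cdot 7\right)}{8} = \frac{3 \left(R + 35\right)}{8} = \frac{3 \left(35 + R\right)}{8} = \frac{105}{8} + \frac{3 R}{8}$)
$\frac{1}{u{\left(W{\left(6 \right)} \right)}} = \frac{1}{\frac{105}{8} + \frac{3}{8} \cdot 0} = \frac{1}{\frac{105}{8} + 0} = \frac{1}{\frac{105}{8}} = \frac{8}{105}$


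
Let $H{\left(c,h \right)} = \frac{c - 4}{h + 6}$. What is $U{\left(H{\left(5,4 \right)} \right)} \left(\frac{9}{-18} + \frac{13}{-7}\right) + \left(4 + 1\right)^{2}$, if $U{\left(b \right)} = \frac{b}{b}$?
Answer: $\frac{317}{14} \approx 22.643$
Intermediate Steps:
$H{\left(c,h \right)} = \frac{-4 + c}{6 + h}$
$U{\left(b \right)} = 1$
$U{\left(H{\left(5,4 \right)} \right)} \left(\frac{9}{-18} + \frac{13}{-7}\right) + \left(4 + 1\right)^{2} = 1 \left(\frac{9}{-18} + \frac{13}{-7}\right) + \left(4 + 1\right)^{2} = 1 \left(9 \left(- \frac{1}{18}\right) + 13 \left(- \frac{1}{7}\right)\right) + 5^{2} = 1 \left(- \frac{1}{2} - \frac{13}{7}\right) + 25 = 1 \left(- \frac{33}{14}\right) + 25 = - \frac{33}{14} + 25 = \frac{317}{14}$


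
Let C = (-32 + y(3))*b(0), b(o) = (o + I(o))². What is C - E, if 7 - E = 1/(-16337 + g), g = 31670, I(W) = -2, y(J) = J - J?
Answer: -2069954/15333 ≈ -135.00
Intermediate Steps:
y(J) = 0
b(o) = (-2 + o)² (b(o) = (o - 2)² = (-2 + o)²)
C = -128 (C = (-32 + 0)*(-2 + 0)² = -32*(-2)² = -32*4 = -128)
E = 107330/15333 (E = 7 - 1/(-16337 + 31670) = 7 - 1/15333 = 107330/15333 ≈ 6.9999)
C - E = -128 - 1*107330/15333 = -128 - 107330/15333 = -2069954/15333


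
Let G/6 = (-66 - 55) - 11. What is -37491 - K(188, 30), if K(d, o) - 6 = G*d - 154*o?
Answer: 116019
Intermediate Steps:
G = -792 (G = 6*((-66 - 55) - 11) = 6*(-121 - 11) = 6*(-132) = -792)
K(d, o) = 6 - 792*d - 154*o (K(d, o) = 6 + (-792*d - 154*o) = 6 - 792*d - 154*o)
-37491 - K(188, 30) = -37491 - (6 - 792*188 - 154*30) = -37491 - (6 - 148896 - 4620) = -37491 - 1*(-153510) = -37491 + 153510 = 116019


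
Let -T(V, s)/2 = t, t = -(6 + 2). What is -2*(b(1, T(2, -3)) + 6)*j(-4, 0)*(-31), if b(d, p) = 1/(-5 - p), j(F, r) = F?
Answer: -31000/21 ≈ -1476.2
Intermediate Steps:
t = -8 (t = -1*8 = -8)
T(V, s) = 16 (T(V, s) = -2*(-8) = 16)
-2*(b(1, T(2, -3)) + 6)*j(-4, 0)*(-31) = -2*(-1/(5 + 16) + 6)*(-4)*(-31) = -2*(-1/21 + 6)*(-4)*(-31) = -250*(-4)/21*(-31) = -2*(-500/21)*(-31) = (1000/21)*(-31) = -31000/21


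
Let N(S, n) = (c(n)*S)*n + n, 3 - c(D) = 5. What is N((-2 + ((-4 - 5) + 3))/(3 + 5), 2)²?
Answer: 36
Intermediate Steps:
c(D) = -2 (c(D) = 3 - 1*5 = 3 - 5 = -2)
N(S, n) = n - 2*S*n (N(S, n) = (-2*S)*n + n = -2*S*n + n = n - 2*S*n)
N((-2 + ((-4 - 5) + 3))/(3 + 5), 2)² = (2*(1 - 2*(-2 + ((-4 - 5) + 3))/(3 + 5)))² = (2*(1 - 2*(-2 + (-9 + 3))/8))² = (2*(1 - 2*(-2 - 6)/8))² = (2*(1 - (-16)/8))² = (2*(1 - 2*(-1)))² = (2*(1 + 2))² = (2*3)² = 6² = 36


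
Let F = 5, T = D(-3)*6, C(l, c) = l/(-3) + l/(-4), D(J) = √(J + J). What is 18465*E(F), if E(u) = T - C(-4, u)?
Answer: -43085 + 110790*I*√6 ≈ -43085.0 + 2.7138e+5*I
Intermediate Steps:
D(J) = √2*√J (D(J) = √(2*J) = √2*√J)
C(l, c) = -7*l/12 (C(l, c) = l*(-⅓) + l*(-¼) = -l/3 - l/4 = -7*l/12)
T = 6*I*√6 (T = (√2*√(-3))*6 = (√2*(I*√3))*6 = (I*√6)*6 = 6*I*√6 ≈ 14.697*I)
E(u) = -7/3 + 6*I*√6 (E(u) = 6*I*√6 - (-7)*(-4)/12 = 6*I*√6 - 1*7/3 = 6*I*√6 - 7/3 = -7/3 + 6*I*√6)
18465*E(F) = 18465*(-7/3 + 6*I*√6) = -43085 + 110790*I*√6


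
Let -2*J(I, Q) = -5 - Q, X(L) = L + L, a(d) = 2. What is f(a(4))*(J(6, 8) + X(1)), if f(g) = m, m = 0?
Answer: 0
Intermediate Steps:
X(L) = 2*L
f(g) = 0
J(I, Q) = 5/2 + Q/2 (J(I, Q) = -(-5 - Q)/2 = 5/2 + Q/2)
f(a(4))*(J(6, 8) + X(1)) = 0*((5/2 + (1/2)*8) + 2*1) = 0*((5/2 + 4) + 2) = 0*(13/2 + 2) = 0*(17/2) = 0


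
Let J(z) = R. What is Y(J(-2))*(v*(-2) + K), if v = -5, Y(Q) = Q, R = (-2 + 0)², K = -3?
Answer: 28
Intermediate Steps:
R = 4 (R = (-2)² = 4)
J(z) = 4
Y(J(-2))*(v*(-2) + K) = 4*(-5*(-2) - 3) = 4*(10 - 3) = 4*7 = 28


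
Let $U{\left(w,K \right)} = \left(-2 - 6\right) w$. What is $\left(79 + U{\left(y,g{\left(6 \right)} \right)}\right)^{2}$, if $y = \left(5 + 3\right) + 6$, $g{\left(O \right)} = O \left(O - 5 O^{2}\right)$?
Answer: $1089$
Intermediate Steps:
$y = 14$ ($y = 8 + 6 = 14$)
$U{\left(w,K \right)} = - 8 w$ ($U{\left(w,K \right)} = \left(-2 - 6\right) w = - 8 w$)
$\left(79 + U{\left(y,g{\left(6 \right)} \right)}\right)^{2} = \left(79 - 112\right)^{2} = \left(-33\right)^{2} = 1089$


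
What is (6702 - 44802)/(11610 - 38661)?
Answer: 100/71 ≈ 1.4085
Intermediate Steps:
(6702 - 44802)/(11610 - 38661) = -38100/(-27051) = -38100*(-1/27051) = 100/71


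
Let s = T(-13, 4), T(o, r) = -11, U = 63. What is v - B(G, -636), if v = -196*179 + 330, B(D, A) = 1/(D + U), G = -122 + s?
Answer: -2432779/70 ≈ -34754.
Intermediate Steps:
s = -11
G = -133 (G = -122 - 11 = -133)
B(D, A) = 1/(63 + D) (B(D, A) = 1/(D + 63) = 1/(63 + D))
v = -34754 (v = -35084 + 330 = -34754)
v - B(G, -636) = -34754 - 1/(63 - 133) = -34754 - 1/(-70) = -34754 - 1*(-1/70) = -34754 + 1/70 = -2432779/70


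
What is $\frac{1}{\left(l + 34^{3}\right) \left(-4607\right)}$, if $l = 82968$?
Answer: $- \frac{1}{563307104} \approx -1.7752 \cdot 10^{-9}$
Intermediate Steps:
$\frac{1}{\left(l + 34^{3}\right) \left(-4607\right)} = \frac{1}{\left(82968 + 34^{3}\right) \left(-4607\right)} = \frac{1}{82968 + 39304} \left(- \frac{1}{4607}\right) = \frac{1}{122272} \left(- \frac{1}{4607}\right) = - \frac{1}{563307104}$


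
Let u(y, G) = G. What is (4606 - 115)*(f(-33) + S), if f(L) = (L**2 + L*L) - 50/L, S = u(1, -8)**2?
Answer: 110831892/11 ≈ 1.0076e+7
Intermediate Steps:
S = 64 (S = (-8)**2 = 64)
f(L) = -50/L + 2*L**2 (f(L) = (L**2 + L**2) - 50/L = 2*L**2 - 50/L = -50/L + 2*L**2)
(4606 - 115)*(f(-33) + S) = (4606 - 115)*(2*(-25 + (-33)**3)/(-33) + 64) = 4491*(2*(-1/33)*(-25 - 35937) + 64) = 4491*(2*(-1/33)*(-35962) + 64) = 4491*(71924/33 + 64) = 4491*(74036/33) = 110831892/11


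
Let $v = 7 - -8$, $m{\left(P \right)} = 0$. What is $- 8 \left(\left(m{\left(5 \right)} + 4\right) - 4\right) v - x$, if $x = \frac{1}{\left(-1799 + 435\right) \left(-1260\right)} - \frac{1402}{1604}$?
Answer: $\frac{602382919}{689174640} \approx 0.87406$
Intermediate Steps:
$v = 15$ ($v = 7 + 8 = 15$)
$x = - \frac{602382919}{689174640}$ ($x = \frac{1}{-1364} \left(- \frac{1}{1260}\right) - \frac{701}{802} = \left(- \frac{1}{1364}\right) \left(- \frac{1}{1260}\right) - \frac{701}{802} = \frac{1}{1718640} - \frac{701}{802} = - \frac{602382919}{689174640} \approx -0.87406$)
$- 8 \left(\left(m{\left(5 \right)} + 4\right) - 4\right) v - x = - 8 \left(\left(0 + 4\right) - 4\right) 15 - - \frac{602382919}{689174640} = - 8 \left(4 - 4\right) 15 + \frac{602382919}{689174640} = \left(-8\right) 0 \cdot 15 + \frac{602382919}{689174640} = 0 \cdot 15 + \frac{602382919}{689174640} = 0 + \frac{602382919}{689174640} = \frac{602382919}{689174640}$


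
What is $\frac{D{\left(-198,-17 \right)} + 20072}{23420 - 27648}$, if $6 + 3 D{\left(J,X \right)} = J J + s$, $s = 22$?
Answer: $- \frac{24859}{3171} \approx -7.8395$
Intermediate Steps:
$D{\left(J,X \right)} = \frac{16}{3} + \frac{J^{2}}{3}$ ($D{\left(J,X \right)} = -2 + \frac{J J + 22}{3} = -2 + \frac{J^{2} + 22}{3} = -2 + \frac{22 + J^{2}}{3} = -2 + \left(\frac{22}{3} + \frac{J^{2}}{3}\right) = \frac{16}{3} + \frac{J^{2}}{3}$)
$\frac{D{\left(-198,-17 \right)} + 20072}{23420 - 27648} = \frac{\left(\frac{16}{3} + \frac{\left(-198\right)^{2}}{3}\right) + 20072}{23420 - 27648} = \frac{\left(\frac{16}{3} + \frac{1}{3} \cdot 39204\right) + 20072}{-4228} = \left(\left(\frac{16}{3} + 13068\right) + 20072\right) \left(- \frac{1}{4228}\right) = \left(\frac{39220}{3} + 20072\right) \left(- \frac{1}{4228}\right) = \frac{99436}{3} \left(- \frac{1}{4228}\right) = - \frac{24859}{3171}$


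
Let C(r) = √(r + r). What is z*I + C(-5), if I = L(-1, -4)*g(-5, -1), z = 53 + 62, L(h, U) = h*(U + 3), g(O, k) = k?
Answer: -115 + I*√10 ≈ -115.0 + 3.1623*I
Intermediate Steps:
C(r) = √2*√r (C(r) = √(2*r) = √2*√r)
L(h, U) = h*(3 + U)
z = 115
I = -1 (I = -(3 - 4)*(-1) = -1*(-1)*(-1) = 1*(-1) = -1)
z*I + C(-5) = 115*(-1) + √2*√(-5) = -115 + √2*(I*√5) = -115 + I*√10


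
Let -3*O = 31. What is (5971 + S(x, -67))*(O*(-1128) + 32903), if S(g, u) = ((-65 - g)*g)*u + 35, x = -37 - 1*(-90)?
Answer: 18938644416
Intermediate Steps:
x = 53 (x = -37 + 90 = 53)
O = -31/3 (O = -1/3*31 = -31/3 ≈ -10.333)
S(g, u) = 35 + g*u*(-65 - g) (S(g, u) = (g*(-65 - g))*u + 35 = g*u*(-65 - g) + 35 = 35 + g*u*(-65 - g))
(5971 + S(x, -67))*(O*(-1128) + 32903) = (5971 + (35 - 1*(-67)*53**2 - 65*53*(-67)))*(-31/3*(-1128) + 32903) = (5971 + (35 - 1*(-67)*2809 + 230815))*(11656 + 32903) = (5971 + (35 + 188203 + 230815))*44559 = (5971 + 419053)*44559 = 425024*44559 = 18938644416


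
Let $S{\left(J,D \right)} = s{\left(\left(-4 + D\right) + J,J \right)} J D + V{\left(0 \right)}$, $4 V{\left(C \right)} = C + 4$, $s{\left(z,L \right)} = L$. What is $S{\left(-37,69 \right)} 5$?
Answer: $472310$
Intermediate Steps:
$V{\left(C \right)} = 1 + \frac{C}{4}$ ($V{\left(C \right)} = \frac{C + 4}{4} = \frac{4 + C}{4} = 1 + \frac{C}{4}$)
$S{\left(J,D \right)} = 1 + D J^{2}$ ($S{\left(J,D \right)} = J J D + \left(1 + \frac{1}{4} \cdot 0\right) = J^{2} D + \left(1 + 0\right) = D J^{2} + 1 = 1 + D J^{2}$)
$S{\left(-37,69 \right)} 5 = \left(1 + 69 \left(-37\right)^{2}\right) 5 = \left(1 + 69 \cdot 1369\right) 5 = \left(1 + 94461\right) 5 = 94462 \cdot 5 = 472310$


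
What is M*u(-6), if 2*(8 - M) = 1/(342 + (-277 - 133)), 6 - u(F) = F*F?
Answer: -16335/68 ≈ -240.22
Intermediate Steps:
u(F) = 6 - F² (u(F) = 6 - F*F = 6 - F²)
M = 1089/136 (M = 8 - 1/(2*(342 + (-277 - 133))) = 8 - 1/(2*(342 - 410)) = 8 - ½/(-68) = 8 - ½*(-1/68) = 8 + 1/136 = 1089/136 ≈ 8.0074)
M*u(-6) = 1089*(6 - 1*(-6)²)/136 = 1089*(6 - 1*36)/136 = 1089*(6 - 36)/136 = (1089/136)*(-30) = -16335/68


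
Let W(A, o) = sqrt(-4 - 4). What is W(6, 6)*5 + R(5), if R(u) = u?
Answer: 5 + 10*I*sqrt(2) ≈ 5.0 + 14.142*I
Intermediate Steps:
W(A, o) = 2*I*sqrt(2) (W(A, o) = sqrt(-8) = 2*I*sqrt(2))
W(6, 6)*5 + R(5) = (2*I*sqrt(2))*5 + 5 = 10*I*sqrt(2) + 5 = 5 + 10*I*sqrt(2)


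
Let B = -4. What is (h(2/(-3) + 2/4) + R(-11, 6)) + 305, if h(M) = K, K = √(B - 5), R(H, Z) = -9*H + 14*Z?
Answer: 488 + 3*I ≈ 488.0 + 3.0*I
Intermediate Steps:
K = 3*I (K = √(-4 - 5) = √(-9) = 3*I ≈ 3.0*I)
h(M) = 3*I
(h(2/(-3) + 2/4) + R(-11, 6)) + 305 = (3*I + (-9*(-11) + 14*6)) + 305 = (3*I + (99 + 84)) + 305 = (3*I + 183) + 305 = (183 + 3*I) + 305 = 488 + 3*I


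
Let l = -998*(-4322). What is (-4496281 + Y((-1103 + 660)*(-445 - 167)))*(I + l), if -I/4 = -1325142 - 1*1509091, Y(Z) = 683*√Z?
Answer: -70368092578928 + 64134880224*√7531 ≈ -6.4802e+13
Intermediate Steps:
I = 11336932 (I = -4*(-1325142 - 1*1509091) = -4*(-1325142 - 1509091) = -4*(-2834233) = 11336932)
l = 4313356
(-4496281 + Y((-1103 + 660)*(-445 - 167)))*(I + l) = (-4496281 + 683*√((-1103 + 660)*(-445 - 167)))*(11336932 + 4313356) = (-4496281 + 683*√(-443*(-612)))*15650288 = (-4496281 + 683*√271116)*15650288 = (-4496281 + 683*(6*√7531))*15650288 = (-4496281 + 4098*√7531)*15650288 = -70368092578928 + 64134880224*√7531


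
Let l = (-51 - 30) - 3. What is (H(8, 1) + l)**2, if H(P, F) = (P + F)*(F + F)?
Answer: 4356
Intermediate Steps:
H(P, F) = 2*F*(F + P) (H(P, F) = (F + P)*(2*F) = 2*F*(F + P))
l = -84 (l = -81 - 3 = -84)
(H(8, 1) + l)**2 = (2*1*(1 + 8) - 84)**2 = (2*1*9 - 84)**2 = (18 - 84)**2 = (-66)**2 = 4356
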